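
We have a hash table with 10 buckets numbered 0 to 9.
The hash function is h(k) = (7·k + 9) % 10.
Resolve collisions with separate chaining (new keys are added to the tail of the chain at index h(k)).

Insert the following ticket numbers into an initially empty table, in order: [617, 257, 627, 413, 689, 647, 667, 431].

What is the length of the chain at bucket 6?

1

617 -> bucket 8
257 -> bucket 8 (collision)
627 -> bucket 8 (collision)
413 -> bucket 0
689 -> bucket 2
647 -> bucket 8 (collision)
667 -> bucket 8 (collision)
431 -> bucket 6
Final buckets:
0: 413
1: ∅
2: 689
3: ∅
4: ∅
5: ∅
6: 431
7: ∅
8: 617 -> 257 -> 627 -> 647 -> 667
9: ∅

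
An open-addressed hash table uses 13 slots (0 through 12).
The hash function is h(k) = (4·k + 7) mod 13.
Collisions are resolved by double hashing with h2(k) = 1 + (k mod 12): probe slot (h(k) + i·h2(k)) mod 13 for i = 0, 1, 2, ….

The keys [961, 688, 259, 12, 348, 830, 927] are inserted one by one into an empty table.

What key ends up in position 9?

Insert 961: h=3, slot 3 empty -> index 3.
Insert 688: h=3, h2=5, slot 3 occupied -> index 8.
Insert 259: h=3, h2=8, slot 3 occupied -> index 11.
Insert 12: h=3, h2=1, slot 3 occupied -> index 4.
Insert 348: h=8, h2=1, slot 8 occupied -> index 9.
Insert 830: h=12, slot 12 empty -> index 12.
Insert 927: h=10, slot 10 empty -> index 10.
Table: [., ., ., 961, 12, ., ., ., 688, 348, 927, 259, 830]

348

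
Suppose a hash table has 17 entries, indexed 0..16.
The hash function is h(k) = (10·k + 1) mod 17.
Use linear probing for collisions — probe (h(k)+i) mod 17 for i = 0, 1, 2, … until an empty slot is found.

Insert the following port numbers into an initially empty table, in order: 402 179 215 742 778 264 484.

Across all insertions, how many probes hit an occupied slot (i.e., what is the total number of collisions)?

4

402 hashes to 9; slot 9 is free → place at 9.
179 hashes to 6; slot 6 is free → place at 6.
215 hashes to 9; 9 taken → place at 10.
742 hashes to 9; 9,10 taken → place at 11.
778 hashes to 12; slot 12 is free → place at 12.
264 hashes to 6; 6 taken → place at 7.
484 hashes to 13; slot 13 is free → place at 13.
Table: [., ., ., ., ., ., 179, 264, ., 402, 215, 742, 778, 484, ., ., .]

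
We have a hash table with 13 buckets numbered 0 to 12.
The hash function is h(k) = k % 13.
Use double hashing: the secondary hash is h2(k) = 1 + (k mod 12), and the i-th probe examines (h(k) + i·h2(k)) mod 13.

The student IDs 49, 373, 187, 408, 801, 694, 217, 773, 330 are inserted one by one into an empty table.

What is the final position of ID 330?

0

49 hashes to 10; slot 10 is free => place at 10.
373 hashes to 9; slot 9 is free => place at 9.
187 hashes to 5; slot 5 is free => place at 5.
408 hashes to 5, h2=1; 5 taken => place at 6.
801 hashes to 8; slot 8 is free => place at 8.
694 hashes to 5, h2=11; 5 taken => place at 3.
217 hashes to 9, h2=2; 9 taken => place at 11.
773 hashes to 6, h2=6; 6 taken => place at 12.
330 hashes to 5, h2=7; 5,12,6 taken => place at 0.
Table: [330, —, —, 694, —, 187, 408, —, 801, 373, 49, 217, 773]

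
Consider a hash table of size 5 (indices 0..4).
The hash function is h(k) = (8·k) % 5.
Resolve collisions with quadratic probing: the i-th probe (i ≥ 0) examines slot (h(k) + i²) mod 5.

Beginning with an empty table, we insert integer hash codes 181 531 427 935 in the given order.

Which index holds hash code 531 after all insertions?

4

181 hashes to 3; slot 3 is free → place at 3.
531 hashes to 3; 3 taken → place at 4.
427 hashes to 1; slot 1 is free → place at 1.
935 hashes to 0; slot 0 is free → place at 0.
Table: [935, 427, ., 181, 531]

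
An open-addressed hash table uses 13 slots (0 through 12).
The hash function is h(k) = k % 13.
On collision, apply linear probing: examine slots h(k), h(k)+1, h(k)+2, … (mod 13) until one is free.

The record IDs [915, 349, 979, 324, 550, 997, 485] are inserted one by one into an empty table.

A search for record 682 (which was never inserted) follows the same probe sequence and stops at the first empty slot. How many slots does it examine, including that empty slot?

3

915 hashes to 5; slot 5 is free -> place at 5.
349 hashes to 11; slot 11 is free -> place at 11.
979 hashes to 4; slot 4 is free -> place at 4.
324 hashes to 12; slot 12 is free -> place at 12.
550 hashes to 4; 4,5 taken -> place at 6.
997 hashes to 9; slot 9 is free -> place at 9.
485 hashes to 4; 4,5,6 taken -> place at 7.
Table: [—, —, —, —, 979, 915, 550, 485, —, 997, —, 349, 324]
Lookup 682: h=6, probe 6,7,8 → slot 8 empty, not found.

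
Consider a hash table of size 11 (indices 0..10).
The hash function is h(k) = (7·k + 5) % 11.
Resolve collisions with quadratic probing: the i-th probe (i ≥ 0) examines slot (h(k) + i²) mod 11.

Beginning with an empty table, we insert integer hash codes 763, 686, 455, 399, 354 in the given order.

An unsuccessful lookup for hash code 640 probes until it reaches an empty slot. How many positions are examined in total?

763 hashes to 0; slot 0 is free -> place at 0.
686 hashes to 0; 0 taken -> place at 1.
455 hashes to 0; 0,1 taken -> place at 4.
399 hashes to 4; 4 taken -> place at 5.
354 hashes to 8; slot 8 is free -> place at 8.
Table: [763, 686, ∅, ∅, 455, 399, ∅, ∅, 354, ∅, ∅]
Lookup 640: h=8, probe 8,9 → slot 9 empty, not found.

2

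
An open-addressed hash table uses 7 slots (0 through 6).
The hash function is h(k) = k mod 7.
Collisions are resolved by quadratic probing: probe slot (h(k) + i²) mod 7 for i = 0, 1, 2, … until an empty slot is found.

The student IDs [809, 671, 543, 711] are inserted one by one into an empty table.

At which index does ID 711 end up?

809 hashes to 4; slot 4 is free -> place at 4.
671 hashes to 6; slot 6 is free -> place at 6.
543 hashes to 4; 4 taken -> place at 5.
711 hashes to 4; 4,5 taken -> place at 1.
Table: [∅, 711, ∅, ∅, 809, 543, 671]

1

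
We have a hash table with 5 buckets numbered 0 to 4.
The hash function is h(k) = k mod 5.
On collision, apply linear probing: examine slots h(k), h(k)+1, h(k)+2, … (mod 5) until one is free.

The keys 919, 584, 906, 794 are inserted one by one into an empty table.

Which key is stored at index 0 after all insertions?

584

Insert 919: h=4, slot 4 empty -> index 4.
Insert 584: h=4, slot 4 occupied -> index 0.
Insert 906: h=1, slot 1 empty -> index 1.
Insert 794: h=4, slots 4,0,1 occupied -> index 2.
Table: [584, 906, 794, ∅, 919]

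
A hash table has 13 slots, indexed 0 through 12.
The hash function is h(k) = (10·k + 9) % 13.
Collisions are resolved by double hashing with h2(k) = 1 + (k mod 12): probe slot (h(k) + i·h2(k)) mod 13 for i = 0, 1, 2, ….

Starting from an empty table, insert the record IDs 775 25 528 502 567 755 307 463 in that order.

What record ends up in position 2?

567

775: h=11 -> slot 11
25: h=12 -> slot 12
528: h=11, h2=1, probe 11,12,0 -> slot 0
502: h=11, h2=11, probe 11,9 -> slot 9
567: h=11, h2=4, probe 11,2 -> slot 2
755: h=6 -> slot 6
307: h=11, h2=8, probe 11,6,1 -> slot 1
463: h=11, h2=8, probe 11,6,1,9,4 -> slot 4
Table: [528, 307, 567, —, 463, —, 755, —, —, 502, —, 775, 25]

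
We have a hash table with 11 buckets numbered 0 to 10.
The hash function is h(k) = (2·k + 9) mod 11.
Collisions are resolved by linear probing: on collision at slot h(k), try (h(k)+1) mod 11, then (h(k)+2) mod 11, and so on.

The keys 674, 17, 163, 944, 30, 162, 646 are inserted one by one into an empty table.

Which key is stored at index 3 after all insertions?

30

674 hashes to 4; slot 4 is free → place at 4.
17 hashes to 10; slot 10 is free → place at 10.
163 hashes to 5; slot 5 is free → place at 5.
944 hashes to 5; 5 taken → place at 6.
30 hashes to 3; slot 3 is free → place at 3.
162 hashes to 3; 3,4,5,6 taken → place at 7.
646 hashes to 3; 3,4,5,6,7 taken → place at 8.
Table: [∅, ∅, ∅, 30, 674, 163, 944, 162, 646, ∅, 17]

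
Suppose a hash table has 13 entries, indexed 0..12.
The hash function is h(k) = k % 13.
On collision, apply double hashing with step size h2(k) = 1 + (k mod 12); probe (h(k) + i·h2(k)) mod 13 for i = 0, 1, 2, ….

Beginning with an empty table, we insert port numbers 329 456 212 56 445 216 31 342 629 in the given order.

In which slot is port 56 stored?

Insert 329: h=4, slot 4 empty → index 4.
Insert 456: h=1, slot 1 empty → index 1.
Insert 212: h=4, h2=9, slot 4 occupied → index 0.
Insert 56: h=4, h2=9, slots 4,0 occupied → index 9.
Insert 445: h=3, slot 3 empty → index 3.
Insert 216: h=8, slot 8 empty → index 8.
Insert 31: h=5, slot 5 empty → index 5.
Insert 342: h=4, h2=7, slot 4 occupied → index 11.
Insert 629: h=5, h2=6, slots 5,11,4 occupied → index 10.
Table: [212, 456, _, 445, 329, 31, _, _, 216, 56, 629, 342, _]

9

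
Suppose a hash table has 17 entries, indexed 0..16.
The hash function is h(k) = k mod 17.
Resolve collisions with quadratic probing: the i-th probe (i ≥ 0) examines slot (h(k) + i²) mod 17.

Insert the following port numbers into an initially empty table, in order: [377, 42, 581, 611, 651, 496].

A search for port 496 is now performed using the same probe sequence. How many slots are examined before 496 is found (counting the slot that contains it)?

3

377: h=3 → slot 3
42: h=8 → slot 8
581: h=3, probe 3,4 → slot 4
611: h=16 → slot 16
651: h=5 → slot 5
496: h=3, probe 3,4,7 → slot 7
Table: [—, —, —, 377, 581, 651, —, 496, 42, —, —, —, —, —, —, —, 611]
Lookup 496: h=3, probe 3,4,7 → found at 7.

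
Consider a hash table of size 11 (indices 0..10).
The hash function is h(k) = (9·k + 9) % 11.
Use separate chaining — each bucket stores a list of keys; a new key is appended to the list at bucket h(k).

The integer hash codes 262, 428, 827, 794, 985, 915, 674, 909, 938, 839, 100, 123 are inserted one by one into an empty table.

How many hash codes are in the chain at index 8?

1

Insert 262: h=2, bucket 2 empty → new chain.
Insert 428: h=0, bucket 0 empty → new chain.
Insert 827: h=5, bucket 5 empty → new chain.
Insert 794: h=5, bucket 5 nonempty → append to chain.
Insert 985: h=8, bucket 8 empty → new chain.
Insert 915: h=5, bucket 5 nonempty → append to chain.
Insert 674: h=3, bucket 3 empty → new chain.
Insert 909: h=6, bucket 6 empty → new chain.
Insert 938: h=3, bucket 3 nonempty → append to chain.
Insert 839: h=3, bucket 3 nonempty → append to chain.
Insert 100: h=7, bucket 7 empty → new chain.
Insert 123: h=5, bucket 5 nonempty → append to chain.
Final buckets:
0: 428
1: -
2: 262
3: 674 -> 938 -> 839
4: -
5: 827 -> 794 -> 915 -> 123
6: 909
7: 100
8: 985
9: -
10: -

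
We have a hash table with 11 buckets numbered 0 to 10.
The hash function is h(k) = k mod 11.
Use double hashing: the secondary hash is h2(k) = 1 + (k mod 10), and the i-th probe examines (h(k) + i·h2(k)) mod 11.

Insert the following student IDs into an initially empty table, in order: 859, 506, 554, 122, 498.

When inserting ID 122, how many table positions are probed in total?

Insert 859: h=1, slot 1 empty -> index 1.
Insert 506: h=0, slot 0 empty -> index 0.
Insert 554: h=4, slot 4 empty -> index 4.
Insert 122: h=1, h2=3, slots 1,4 occupied -> index 7.
Insert 498: h=3, slot 3 empty -> index 3.
Table: [506, 859, —, 498, 554, —, —, 122, —, —, —]

3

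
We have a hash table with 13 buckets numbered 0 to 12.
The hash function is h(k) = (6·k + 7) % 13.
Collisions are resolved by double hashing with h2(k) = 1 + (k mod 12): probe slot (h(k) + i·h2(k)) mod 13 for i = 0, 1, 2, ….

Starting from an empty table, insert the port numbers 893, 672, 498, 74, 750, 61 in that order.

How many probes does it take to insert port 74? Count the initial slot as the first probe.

2

Insert 893: h=9, slot 9 empty => index 9.
Insert 672: h=9, h2=1, slot 9 occupied => index 10.
Insert 498: h=5, slot 5 empty => index 5.
Insert 74: h=9, h2=3, slot 9 occupied => index 12.
Insert 750: h=9, h2=7, slot 9 occupied => index 3.
Insert 61: h=9, h2=2, slot 9 occupied => index 11.
Table: [., ., ., 750, ., 498, ., ., ., 893, 672, 61, 74]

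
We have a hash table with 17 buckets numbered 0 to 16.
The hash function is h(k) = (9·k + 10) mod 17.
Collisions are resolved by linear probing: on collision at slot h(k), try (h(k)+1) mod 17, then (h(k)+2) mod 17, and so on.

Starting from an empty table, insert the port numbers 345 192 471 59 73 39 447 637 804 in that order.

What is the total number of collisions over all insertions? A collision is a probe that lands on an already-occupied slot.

345: h=4 -> slot 4
192: h=4, probe 4,5 -> slot 5
471: h=16 -> slot 16
59: h=14 -> slot 14
73: h=4, probe 4,5,6 -> slot 6
39: h=4, probe 4,5,6,7 -> slot 7
447: h=4, probe 4,5,6,7,8 -> slot 8
637: h=14, probe 14,15 -> slot 15
804: h=4, probe 4,5,6,7,8,9 -> slot 9
Table: [∅, ∅, ∅, ∅, 345, 192, 73, 39, 447, 804, ∅, ∅, ∅, ∅, 59, 637, 471]

16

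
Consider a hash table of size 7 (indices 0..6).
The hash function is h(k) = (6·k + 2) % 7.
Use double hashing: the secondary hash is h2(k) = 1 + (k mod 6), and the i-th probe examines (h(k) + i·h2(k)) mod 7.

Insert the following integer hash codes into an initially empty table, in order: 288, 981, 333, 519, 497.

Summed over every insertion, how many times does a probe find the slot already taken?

288 hashes to 1; slot 1 is free => place at 1.
981 hashes to 1, h2=4; 1 taken => place at 5.
333 hashes to 5, h2=4; 5 taken => place at 2.
519 hashes to 1, h2=4; 1,5,2 taken => place at 6.
497 hashes to 2, h2=6; 2,1 taken => place at 0.
Table: [497, 288, 333, ∅, ∅, 981, 519]

7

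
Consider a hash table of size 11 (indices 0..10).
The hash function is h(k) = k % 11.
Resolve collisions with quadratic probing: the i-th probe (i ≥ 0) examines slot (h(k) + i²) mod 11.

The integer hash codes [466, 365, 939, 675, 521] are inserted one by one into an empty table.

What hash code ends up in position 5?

466 hashes to 4; slot 4 is free → place at 4.
365 hashes to 2; slot 2 is free → place at 2.
939 hashes to 4; 4 taken → place at 5.
675 hashes to 4; 4,5 taken → place at 8.
521 hashes to 4; 4,5,8,2 taken → place at 9.
Table: [-, -, 365, -, 466, 939, -, -, 675, 521, -]

939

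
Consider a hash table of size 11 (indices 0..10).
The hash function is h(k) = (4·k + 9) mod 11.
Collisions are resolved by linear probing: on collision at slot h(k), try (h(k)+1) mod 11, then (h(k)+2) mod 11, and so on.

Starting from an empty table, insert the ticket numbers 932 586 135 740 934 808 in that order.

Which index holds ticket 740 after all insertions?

932 hashes to 8; slot 8 is free => place at 8.
586 hashes to 10; slot 10 is free => place at 10.
135 hashes to 10; 10 taken => place at 0.
740 hashes to 10; 10,0 taken => place at 1.
934 hashes to 5; slot 5 is free => place at 5.
808 hashes to 7; slot 7 is free => place at 7.
Table: [135, 740, ∅, ∅, ∅, 934, ∅, 808, 932, ∅, 586]

1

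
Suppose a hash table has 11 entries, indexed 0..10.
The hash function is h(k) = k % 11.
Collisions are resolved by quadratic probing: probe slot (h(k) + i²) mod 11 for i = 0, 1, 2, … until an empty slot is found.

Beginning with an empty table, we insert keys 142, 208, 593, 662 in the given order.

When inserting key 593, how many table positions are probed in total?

Insert 142: h=10, slot 10 empty -> index 10.
Insert 208: h=10, slot 10 occupied -> index 0.
Insert 593: h=10, slots 10,0 occupied -> index 3.
Insert 662: h=2, slot 2 empty -> index 2.
Table: [208, ., 662, 593, ., ., ., ., ., ., 142]

3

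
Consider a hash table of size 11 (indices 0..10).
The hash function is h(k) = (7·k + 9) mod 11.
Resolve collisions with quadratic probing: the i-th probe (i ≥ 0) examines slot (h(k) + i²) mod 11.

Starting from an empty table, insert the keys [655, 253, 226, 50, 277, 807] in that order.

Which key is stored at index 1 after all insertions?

277

Insert 655: h=7, slot 7 empty -> index 7.
Insert 253: h=9, slot 9 empty -> index 9.
Insert 226: h=7, slot 7 occupied -> index 8.
Insert 50: h=7, slots 7,8 occupied -> index 0.
Insert 277: h=1, slot 1 empty -> index 1.
Insert 807: h=4, slot 4 empty -> index 4.
Table: [50, 277, ∅, ∅, 807, ∅, ∅, 655, 226, 253, ∅]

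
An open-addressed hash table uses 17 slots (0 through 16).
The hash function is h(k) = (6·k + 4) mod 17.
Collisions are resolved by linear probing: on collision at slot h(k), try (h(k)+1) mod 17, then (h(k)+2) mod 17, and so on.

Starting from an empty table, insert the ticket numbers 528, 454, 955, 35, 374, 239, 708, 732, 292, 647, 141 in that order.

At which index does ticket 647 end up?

14

528 hashes to 10; slot 10 is free → place at 10.
454 hashes to 8; slot 8 is free → place at 8.
955 hashes to 5; slot 5 is free → place at 5.
35 hashes to 10; 10 taken → place at 11.
374 hashes to 4; slot 4 is free → place at 4.
239 hashes to 10; 10,11 taken → place at 12.
708 hashes to 2; slot 2 is free → place at 2.
732 hashes to 10; 10,11,12 taken → place at 13.
292 hashes to 5; 5 taken → place at 6.
647 hashes to 10; 10,11,12,13 taken → place at 14.
141 hashes to 0; slot 0 is free → place at 0.
Table: [141, _, 708, _, 374, 955, 292, _, 454, _, 528, 35, 239, 732, 647, _, _]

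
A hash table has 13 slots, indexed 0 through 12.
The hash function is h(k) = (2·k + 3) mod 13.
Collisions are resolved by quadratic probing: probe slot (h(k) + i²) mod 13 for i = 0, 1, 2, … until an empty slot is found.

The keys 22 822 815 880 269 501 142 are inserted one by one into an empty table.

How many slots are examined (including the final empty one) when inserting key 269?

5

Insert 22: h=8, slot 8 empty -> index 8.
Insert 822: h=9, slot 9 empty -> index 9.
Insert 815: h=8, slots 8,9 occupied -> index 12.
Insert 880: h=8, slots 8,9,12 occupied -> index 4.
Insert 269: h=8, slots 8,9,12,4 occupied -> index 11.
Insert 501: h=4, slot 4 occupied -> index 5.
Insert 142: h=1, slot 1 empty -> index 1.
Table: [_, 142, _, _, 880, 501, _, _, 22, 822, _, 269, 815]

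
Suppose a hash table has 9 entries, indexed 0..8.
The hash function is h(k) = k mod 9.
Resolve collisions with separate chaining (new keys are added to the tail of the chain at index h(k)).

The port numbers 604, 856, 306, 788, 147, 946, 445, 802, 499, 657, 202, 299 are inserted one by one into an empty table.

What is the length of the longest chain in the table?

Insert 604: h=1, bucket 1 empty -> new chain.
Insert 856: h=1, bucket 1 nonempty -> append to chain.
Insert 306: h=0, bucket 0 empty -> new chain.
Insert 788: h=5, bucket 5 empty -> new chain.
Insert 147: h=3, bucket 3 empty -> new chain.
Insert 946: h=1, bucket 1 nonempty -> append to chain.
Insert 445: h=4, bucket 4 empty -> new chain.
Insert 802: h=1, bucket 1 nonempty -> append to chain.
Insert 499: h=4, bucket 4 nonempty -> append to chain.
Insert 657: h=0, bucket 0 nonempty -> append to chain.
Insert 202: h=4, bucket 4 nonempty -> append to chain.
Insert 299: h=2, bucket 2 empty -> new chain.
Final buckets:
0: 306 -> 657
1: 604 -> 856 -> 946 -> 802
2: 299
3: 147
4: 445 -> 499 -> 202
5: 788
6: .
7: .
8: .

4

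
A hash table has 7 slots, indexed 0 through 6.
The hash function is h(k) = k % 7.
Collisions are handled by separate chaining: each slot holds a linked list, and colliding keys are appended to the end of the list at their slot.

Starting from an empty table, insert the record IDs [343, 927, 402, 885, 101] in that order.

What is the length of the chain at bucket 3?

Insert 343: h=0, bucket 0 empty → new chain.
Insert 927: h=3, bucket 3 empty → new chain.
Insert 402: h=3, bucket 3 nonempty → append to chain.
Insert 885: h=3, bucket 3 nonempty → append to chain.
Insert 101: h=3, bucket 3 nonempty → append to chain.
Final buckets:
0: 343
1: —
2: —
3: 927 -> 402 -> 885 -> 101
4: —
5: —
6: —

4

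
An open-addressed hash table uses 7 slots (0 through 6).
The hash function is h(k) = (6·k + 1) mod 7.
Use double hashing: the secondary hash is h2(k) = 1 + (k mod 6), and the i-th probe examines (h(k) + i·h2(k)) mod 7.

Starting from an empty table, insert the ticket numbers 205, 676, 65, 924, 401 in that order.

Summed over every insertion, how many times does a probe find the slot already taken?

205: h=6 -> slot 6
676: h=4 -> slot 4
65: h=6, h2=6, probe 6,5 -> slot 5
924: h=1 -> slot 1
401: h=6, h2=6, probe 6,5,4,3 -> slot 3
Table: [., 924, ., 401, 676, 65, 205]

4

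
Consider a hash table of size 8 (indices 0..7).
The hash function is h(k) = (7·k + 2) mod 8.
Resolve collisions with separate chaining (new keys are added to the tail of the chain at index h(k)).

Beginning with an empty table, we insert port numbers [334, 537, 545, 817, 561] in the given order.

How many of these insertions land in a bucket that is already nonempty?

3

Insert 334: h=4, bucket 4 empty → new chain.
Insert 537: h=1, bucket 1 empty → new chain.
Insert 545: h=1, bucket 1 nonempty → append to chain.
Insert 817: h=1, bucket 1 nonempty → append to chain.
Insert 561: h=1, bucket 1 nonempty → append to chain.
Final buckets:
0: —
1: 537 -> 545 -> 817 -> 561
2: —
3: —
4: 334
5: —
6: —
7: —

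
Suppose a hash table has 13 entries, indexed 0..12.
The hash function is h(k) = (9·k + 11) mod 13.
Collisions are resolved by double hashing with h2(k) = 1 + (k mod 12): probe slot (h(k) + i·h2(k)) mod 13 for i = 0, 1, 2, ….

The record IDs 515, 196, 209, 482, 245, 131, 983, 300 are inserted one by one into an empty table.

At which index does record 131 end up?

4

Insert 515: h=5, slot 5 empty -> index 5.
Insert 196: h=7, slot 7 empty -> index 7.
Insert 209: h=7, h2=6, slot 7 occupied -> index 0.
Insert 482: h=7, h2=3, slot 7 occupied -> index 10.
Insert 245: h=6, slot 6 empty -> index 6.
Insert 131: h=7, h2=12, slots 7,6,5 occupied -> index 4.
Insert 983: h=5, h2=12, slots 5,4 occupied -> index 3.
Insert 300: h=7, h2=1, slot 7 occupied -> index 8.
Table: [209, —, —, 983, 131, 515, 245, 196, 300, —, 482, —, —]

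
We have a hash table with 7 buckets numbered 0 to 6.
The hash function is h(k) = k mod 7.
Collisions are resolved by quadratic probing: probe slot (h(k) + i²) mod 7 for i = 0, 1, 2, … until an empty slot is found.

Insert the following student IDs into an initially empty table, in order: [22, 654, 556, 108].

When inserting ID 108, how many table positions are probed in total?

3

22 hashes to 1; slot 1 is free -> place at 1.
654 hashes to 3; slot 3 is free -> place at 3.
556 hashes to 3; 3 taken -> place at 4.
108 hashes to 3; 3,4 taken -> place at 0.
Table: [108, 22, ., 654, 556, ., .]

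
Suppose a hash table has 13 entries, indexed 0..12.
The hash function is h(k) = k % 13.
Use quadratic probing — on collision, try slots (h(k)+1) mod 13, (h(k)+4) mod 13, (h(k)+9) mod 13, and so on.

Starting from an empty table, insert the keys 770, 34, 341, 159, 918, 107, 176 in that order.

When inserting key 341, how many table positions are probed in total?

2

Insert 770: h=3, slot 3 empty → index 3.
Insert 34: h=8, slot 8 empty → index 8.
Insert 341: h=3, slot 3 occupied → index 4.
Insert 159: h=3, slots 3,4 occupied → index 7.
Insert 918: h=8, slot 8 occupied → index 9.
Insert 107: h=3, slots 3,4,7 occupied → index 12.
Insert 176: h=7, slots 7,8 occupied → index 11.
Table: [_, _, _, 770, 341, _, _, 159, 34, 918, _, 176, 107]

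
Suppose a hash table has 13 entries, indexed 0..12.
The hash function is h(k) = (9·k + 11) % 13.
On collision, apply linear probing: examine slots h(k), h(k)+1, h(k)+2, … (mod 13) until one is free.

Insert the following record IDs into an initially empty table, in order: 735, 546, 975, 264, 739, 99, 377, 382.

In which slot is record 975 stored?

735: h=9 → slot 9
546: h=11 → slot 11
975: h=11, probe 11,12 → slot 12
264: h=8 → slot 8
739: h=6 → slot 6
99: h=5 → slot 5
377: h=11, probe 11,12,0 → slot 0
382: h=4 → slot 4
Table: [377, ., ., ., 382, 99, 739, ., 264, 735, ., 546, 975]

12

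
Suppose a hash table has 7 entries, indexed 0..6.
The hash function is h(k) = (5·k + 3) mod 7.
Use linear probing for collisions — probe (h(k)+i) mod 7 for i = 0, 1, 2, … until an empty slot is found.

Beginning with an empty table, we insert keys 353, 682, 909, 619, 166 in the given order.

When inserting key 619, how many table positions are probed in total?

4

353: h=4 => slot 4
682: h=4, probe 4,5 => slot 5
909: h=5, probe 5,6 => slot 6
619: h=4, probe 4,5,6,0 => slot 0
166: h=0, probe 0,1 => slot 1
Table: [619, 166, -, -, 353, 682, 909]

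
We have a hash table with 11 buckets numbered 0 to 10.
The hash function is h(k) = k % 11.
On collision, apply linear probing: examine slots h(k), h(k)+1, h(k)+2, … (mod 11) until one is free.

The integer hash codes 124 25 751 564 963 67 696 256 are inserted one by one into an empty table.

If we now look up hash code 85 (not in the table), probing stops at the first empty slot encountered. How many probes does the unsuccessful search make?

Insert 124: h=3, slot 3 empty => index 3.
Insert 25: h=3, slot 3 occupied => index 4.
Insert 751: h=3, slots 3,4 occupied => index 5.
Insert 564: h=3, slots 3,4,5 occupied => index 6.
Insert 963: h=6, slot 6 occupied => index 7.
Insert 67: h=1, slot 1 empty => index 1.
Insert 696: h=3, slots 3,4,5,6,7 occupied => index 8.
Insert 256: h=3, slots 3,4,5,6,7,8 occupied => index 9.
Table: [-, 67, -, 124, 25, 751, 564, 963, 696, 256, -]
Lookup 85: h=8, probe 8,9,10 → slot 10 empty, not found.

3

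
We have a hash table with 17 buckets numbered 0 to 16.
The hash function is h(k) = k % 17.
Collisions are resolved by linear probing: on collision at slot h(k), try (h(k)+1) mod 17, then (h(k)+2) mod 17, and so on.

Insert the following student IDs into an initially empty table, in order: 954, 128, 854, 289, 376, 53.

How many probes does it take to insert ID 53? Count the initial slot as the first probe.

4

954: h=2 -> slot 2
128: h=9 -> slot 9
854: h=4 -> slot 4
289: h=0 -> slot 0
376: h=2, probe 2,3 -> slot 3
53: h=2, probe 2,3,4,5 -> slot 5
Table: [289, _, 954, 376, 854, 53, _, _, _, 128, _, _, _, _, _, _, _]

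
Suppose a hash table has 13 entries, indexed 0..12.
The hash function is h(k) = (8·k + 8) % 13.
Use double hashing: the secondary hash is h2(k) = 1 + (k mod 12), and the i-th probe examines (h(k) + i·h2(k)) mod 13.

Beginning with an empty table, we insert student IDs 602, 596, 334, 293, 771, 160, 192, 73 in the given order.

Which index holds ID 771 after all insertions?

9

Insert 602: h=1, slot 1 empty => index 1.
Insert 596: h=5, slot 5 empty => index 5.
Insert 334: h=2, slot 2 empty => index 2.
Insert 293: h=12, slot 12 empty => index 12.
Insert 771: h=1, h2=4, slots 1,5 occupied => index 9.
Insert 160: h=1, h2=5, slot 1 occupied => index 6.
Insert 192: h=10, slot 10 empty => index 10.
Insert 73: h=7, slot 7 empty => index 7.
Table: [-, 602, 334, -, -, 596, 160, 73, -, 771, 192, -, 293]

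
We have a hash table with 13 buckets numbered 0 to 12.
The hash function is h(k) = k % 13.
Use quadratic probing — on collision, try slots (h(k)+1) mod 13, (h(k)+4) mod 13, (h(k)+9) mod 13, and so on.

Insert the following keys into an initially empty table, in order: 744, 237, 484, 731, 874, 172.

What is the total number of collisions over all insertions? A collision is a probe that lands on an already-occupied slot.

15

744 hashes to 3; slot 3 is free -> place at 3.
237 hashes to 3; 3 taken -> place at 4.
484 hashes to 3; 3,4 taken -> place at 7.
731 hashes to 3; 3,4,7 taken -> place at 12.
874 hashes to 3; 3,4,7,12 taken -> place at 6.
172 hashes to 3; 3,4,7,12,6 taken -> place at 2.
Table: [∅, ∅, 172, 744, 237, ∅, 874, 484, ∅, ∅, ∅, ∅, 731]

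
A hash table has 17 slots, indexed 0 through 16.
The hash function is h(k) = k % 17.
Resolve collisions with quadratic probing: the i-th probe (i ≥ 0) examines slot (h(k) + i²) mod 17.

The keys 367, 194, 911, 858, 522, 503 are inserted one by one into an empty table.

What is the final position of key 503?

367 hashes to 10; slot 10 is free => place at 10.
194 hashes to 7; slot 7 is free => place at 7.
911 hashes to 10; 10 taken => place at 11.
858 hashes to 8; slot 8 is free => place at 8.
522 hashes to 12; slot 12 is free => place at 12.
503 hashes to 10; 10,11 taken => place at 14.
Table: [∅, ∅, ∅, ∅, ∅, ∅, ∅, 194, 858, ∅, 367, 911, 522, ∅, 503, ∅, ∅]

14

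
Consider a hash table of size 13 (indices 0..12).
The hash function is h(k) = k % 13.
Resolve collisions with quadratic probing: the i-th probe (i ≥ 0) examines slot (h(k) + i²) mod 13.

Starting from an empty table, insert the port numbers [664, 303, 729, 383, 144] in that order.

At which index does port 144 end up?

664 hashes to 1; slot 1 is free → place at 1.
303 hashes to 4; slot 4 is free → place at 4.
729 hashes to 1; 1 taken → place at 2.
383 hashes to 6; slot 6 is free → place at 6.
144 hashes to 1; 1,2 taken → place at 5.
Table: [., 664, 729, ., 303, 144, 383, ., ., ., ., ., .]

5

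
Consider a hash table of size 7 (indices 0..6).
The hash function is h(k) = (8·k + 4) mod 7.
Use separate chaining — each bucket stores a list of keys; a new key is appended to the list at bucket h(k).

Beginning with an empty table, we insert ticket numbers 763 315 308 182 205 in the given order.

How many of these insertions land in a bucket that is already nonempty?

3

Insert 763: h=4, bucket 4 empty → new chain.
Insert 315: h=4, bucket 4 nonempty → append to chain.
Insert 308: h=4, bucket 4 nonempty → append to chain.
Insert 182: h=4, bucket 4 nonempty → append to chain.
Insert 205: h=6, bucket 6 empty → new chain.
Final buckets:
0: —
1: —
2: —
3: —
4: 763 -> 315 -> 308 -> 182
5: —
6: 205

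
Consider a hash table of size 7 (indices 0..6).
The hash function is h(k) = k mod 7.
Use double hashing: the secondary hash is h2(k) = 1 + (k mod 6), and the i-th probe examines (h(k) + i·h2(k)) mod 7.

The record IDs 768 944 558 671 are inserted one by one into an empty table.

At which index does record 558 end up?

0

768: h=5 => slot 5
944: h=6 => slot 6
558: h=5, h2=1, probe 5,6,0 => slot 0
671: h=6, h2=6, probe 6,5,4 => slot 4
Table: [558, ., ., ., 671, 768, 944]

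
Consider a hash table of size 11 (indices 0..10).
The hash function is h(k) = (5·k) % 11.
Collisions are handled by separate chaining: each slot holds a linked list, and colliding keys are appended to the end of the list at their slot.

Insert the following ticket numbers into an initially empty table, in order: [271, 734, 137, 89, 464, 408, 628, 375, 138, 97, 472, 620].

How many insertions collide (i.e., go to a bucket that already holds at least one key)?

3

Insert 271: h=2, bucket 2 empty -> new chain.
Insert 734: h=7, bucket 7 empty -> new chain.
Insert 137: h=3, bucket 3 empty -> new chain.
Insert 89: h=5, bucket 5 empty -> new chain.
Insert 464: h=10, bucket 10 empty -> new chain.
Insert 408: h=5, bucket 5 nonempty -> append to chain.
Insert 628: h=5, bucket 5 nonempty -> append to chain.
Insert 375: h=5, bucket 5 nonempty -> append to chain.
Insert 138: h=8, bucket 8 empty -> new chain.
Insert 97: h=1, bucket 1 empty -> new chain.
Insert 472: h=6, bucket 6 empty -> new chain.
Insert 620: h=9, bucket 9 empty -> new chain.
Final buckets:
0: .
1: 97
2: 271
3: 137
4: .
5: 89 -> 408 -> 628 -> 375
6: 472
7: 734
8: 138
9: 620
10: 464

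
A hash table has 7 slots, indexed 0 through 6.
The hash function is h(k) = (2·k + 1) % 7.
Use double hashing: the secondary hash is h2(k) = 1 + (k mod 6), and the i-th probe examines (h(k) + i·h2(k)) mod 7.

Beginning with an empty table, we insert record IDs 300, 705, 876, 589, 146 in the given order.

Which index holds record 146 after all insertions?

2

Insert 300: h=6, slot 6 empty → index 6.
Insert 705: h=4, slot 4 empty → index 4.
Insert 876: h=3, slot 3 empty → index 3.
Insert 589: h=3, h2=2, slot 3 occupied → index 5.
Insert 146: h=6, h2=3, slot 6 occupied → index 2.
Table: [—, —, 146, 876, 705, 589, 300]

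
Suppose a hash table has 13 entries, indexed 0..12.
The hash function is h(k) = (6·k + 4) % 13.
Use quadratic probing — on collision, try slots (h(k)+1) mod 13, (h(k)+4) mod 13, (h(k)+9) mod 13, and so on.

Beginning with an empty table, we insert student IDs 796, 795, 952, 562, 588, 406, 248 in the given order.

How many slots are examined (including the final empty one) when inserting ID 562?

796: h=9 -> slot 9
795: h=3 -> slot 3
952: h=9, probe 9,10 -> slot 10
562: h=9, probe 9,10,0 -> slot 0
588: h=9, probe 9,10,0,5 -> slot 5
406: h=9, probe 9,10,0,5,12 -> slot 12
248: h=10, probe 10,11 -> slot 11
Table: [562, —, —, 795, —, 588, —, —, —, 796, 952, 248, 406]

3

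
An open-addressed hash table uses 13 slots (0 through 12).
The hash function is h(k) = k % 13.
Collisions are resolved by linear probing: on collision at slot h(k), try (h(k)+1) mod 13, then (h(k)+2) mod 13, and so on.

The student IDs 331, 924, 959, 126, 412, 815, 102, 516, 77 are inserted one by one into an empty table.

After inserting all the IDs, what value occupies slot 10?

959

331 hashes to 6; slot 6 is free => place at 6.
924 hashes to 1; slot 1 is free => place at 1.
959 hashes to 10; slot 10 is free => place at 10.
126 hashes to 9; slot 9 is free => place at 9.
412 hashes to 9; 9,10 taken => place at 11.
815 hashes to 9; 9,10,11 taken => place at 12.
102 hashes to 11; 11,12 taken => place at 0.
516 hashes to 9; 9,10,11,12,0,1 taken => place at 2.
77 hashes to 12; 12,0,1,2 taken => place at 3.
Table: [102, 924, 516, 77, -, -, 331, -, -, 126, 959, 412, 815]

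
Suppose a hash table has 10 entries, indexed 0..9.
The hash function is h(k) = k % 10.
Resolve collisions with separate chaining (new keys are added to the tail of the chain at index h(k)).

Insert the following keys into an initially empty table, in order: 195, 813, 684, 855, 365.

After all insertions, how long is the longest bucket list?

3

Insert 195: h=5, bucket 5 empty -> new chain.
Insert 813: h=3, bucket 3 empty -> new chain.
Insert 684: h=4, bucket 4 empty -> new chain.
Insert 855: h=5, bucket 5 nonempty -> append to chain.
Insert 365: h=5, bucket 5 nonempty -> append to chain.
Final buckets:
0: ∅
1: ∅
2: ∅
3: 813
4: 684
5: 195 -> 855 -> 365
6: ∅
7: ∅
8: ∅
9: ∅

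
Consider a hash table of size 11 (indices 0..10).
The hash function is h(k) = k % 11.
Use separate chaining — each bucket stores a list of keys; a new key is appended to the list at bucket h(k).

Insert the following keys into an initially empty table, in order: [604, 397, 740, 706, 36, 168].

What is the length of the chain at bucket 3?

3

Insert 604: h=10, bucket 10 empty → new chain.
Insert 397: h=1, bucket 1 empty → new chain.
Insert 740: h=3, bucket 3 empty → new chain.
Insert 706: h=2, bucket 2 empty → new chain.
Insert 36: h=3, bucket 3 nonempty → append to chain.
Insert 168: h=3, bucket 3 nonempty → append to chain.
Final buckets:
0: _
1: 397
2: 706
3: 740 -> 36 -> 168
4: _
5: _
6: _
7: _
8: _
9: _
10: 604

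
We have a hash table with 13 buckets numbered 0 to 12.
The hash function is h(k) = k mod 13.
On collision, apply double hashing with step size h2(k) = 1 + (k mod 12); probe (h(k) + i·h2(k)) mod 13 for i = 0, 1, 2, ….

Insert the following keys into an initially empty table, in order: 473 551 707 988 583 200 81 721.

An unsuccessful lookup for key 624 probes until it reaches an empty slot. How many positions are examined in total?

473: h=5 -> slot 5
551: h=5, h2=12, probe 5,4 -> slot 4
707: h=5, h2=12, probe 5,4,3 -> slot 3
988: h=0 -> slot 0
583: h=11 -> slot 11
200: h=5, h2=9, probe 5,1 -> slot 1
81: h=3, h2=10, probe 3,0,10 -> slot 10
721: h=6 -> slot 6
Table: [988, 200, —, 707, 551, 473, 721, —, —, —, 81, 583, —]
Lookup 624: h=0, h2=1, probe 0,1,2 → slot 2 empty, not found.

3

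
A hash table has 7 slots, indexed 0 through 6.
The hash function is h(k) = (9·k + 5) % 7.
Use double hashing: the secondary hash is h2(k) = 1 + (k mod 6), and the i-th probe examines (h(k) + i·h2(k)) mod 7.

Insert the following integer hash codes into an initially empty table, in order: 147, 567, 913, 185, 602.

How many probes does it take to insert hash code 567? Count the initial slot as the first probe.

2

Insert 147: h=5, slot 5 empty -> index 5.
Insert 567: h=5, h2=4, slot 5 occupied -> index 2.
Insert 913: h=4, slot 4 empty -> index 4.
Insert 185: h=4, h2=6, slot 4 occupied -> index 3.
Insert 602: h=5, h2=3, slot 5 occupied -> index 1.
Table: [∅, 602, 567, 185, 913, 147, ∅]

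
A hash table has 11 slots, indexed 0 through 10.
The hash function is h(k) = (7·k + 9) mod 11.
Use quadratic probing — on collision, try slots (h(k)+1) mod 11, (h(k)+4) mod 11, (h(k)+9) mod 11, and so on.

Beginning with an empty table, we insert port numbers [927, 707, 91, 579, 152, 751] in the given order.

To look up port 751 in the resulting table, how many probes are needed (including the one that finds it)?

5

927 hashes to 8; slot 8 is free => place at 8.
707 hashes to 8; 8 taken => place at 9.
91 hashes to 8; 8,9 taken => place at 1.
579 hashes to 3; slot 3 is free => place at 3.
152 hashes to 6; slot 6 is free => place at 6.
751 hashes to 8; 8,9,1,6 taken => place at 2.
Table: [—, 91, 751, 579, —, —, 152, —, 927, 707, —]
Lookup 751: h=8, probe 8,9,1,6,2 → found at 2.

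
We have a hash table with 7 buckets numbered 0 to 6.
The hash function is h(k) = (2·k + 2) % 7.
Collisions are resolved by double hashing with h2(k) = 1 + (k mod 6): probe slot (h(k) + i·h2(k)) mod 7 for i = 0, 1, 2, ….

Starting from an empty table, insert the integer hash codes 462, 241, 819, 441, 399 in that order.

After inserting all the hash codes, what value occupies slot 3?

441

Insert 462: h=2, slot 2 empty -> index 2.
Insert 241: h=1, slot 1 empty -> index 1.
Insert 819: h=2, h2=4, slot 2 occupied -> index 6.
Insert 441: h=2, h2=4, slots 2,6 occupied -> index 3.
Insert 399: h=2, h2=4, slots 2,6,3 occupied -> index 0.
Table: [399, 241, 462, 441, _, _, 819]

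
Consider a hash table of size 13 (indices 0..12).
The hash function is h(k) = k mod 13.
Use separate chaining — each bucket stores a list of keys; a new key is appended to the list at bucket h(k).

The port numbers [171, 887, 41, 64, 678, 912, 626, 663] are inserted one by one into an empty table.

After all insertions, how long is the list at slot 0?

1

171 → bucket 2
887 → bucket 3
41 → bucket 2 (collision)
64 → bucket 12
678 → bucket 2 (collision)
912 → bucket 2 (collision)
626 → bucket 2 (collision)
663 → bucket 0
Final buckets:
0: 663
1: -
2: 171 -> 41 -> 678 -> 912 -> 626
3: 887
4: -
5: -
6: -
7: -
8: -
9: -
10: -
11: -
12: 64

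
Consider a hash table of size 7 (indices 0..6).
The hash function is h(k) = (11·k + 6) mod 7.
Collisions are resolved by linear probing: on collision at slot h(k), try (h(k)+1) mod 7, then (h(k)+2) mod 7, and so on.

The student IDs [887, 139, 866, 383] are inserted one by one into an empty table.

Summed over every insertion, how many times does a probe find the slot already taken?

3

887 hashes to 5; slot 5 is free => place at 5.
139 hashes to 2; slot 2 is free => place at 2.
866 hashes to 5; 5 taken => place at 6.
383 hashes to 5; 5,6 taken => place at 0.
Table: [383, -, 139, -, -, 887, 866]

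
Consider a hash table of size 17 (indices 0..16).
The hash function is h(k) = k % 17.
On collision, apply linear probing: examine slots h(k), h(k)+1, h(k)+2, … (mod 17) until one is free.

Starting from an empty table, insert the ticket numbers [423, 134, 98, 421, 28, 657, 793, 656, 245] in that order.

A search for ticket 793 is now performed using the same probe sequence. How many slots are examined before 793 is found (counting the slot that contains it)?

7

423 hashes to 15; slot 15 is free -> place at 15.
134 hashes to 15; 15 taken -> place at 16.
98 hashes to 13; slot 13 is free -> place at 13.
421 hashes to 13; 13 taken -> place at 14.
28 hashes to 11; slot 11 is free -> place at 11.
657 hashes to 11; 11 taken -> place at 12.
793 hashes to 11; 11,12,13,14,15,16 taken -> place at 0.
656 hashes to 10; slot 10 is free -> place at 10.
245 hashes to 7; slot 7 is free -> place at 7.
Table: [793, -, -, -, -, -, -, 245, -, -, 656, 28, 657, 98, 421, 423, 134]
Lookup 793: h=11, probe 11,12,13,14,15,16,0 → found at 0.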